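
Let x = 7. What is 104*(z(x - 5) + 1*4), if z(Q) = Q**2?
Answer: 832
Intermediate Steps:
104*(z(x - 5) + 1*4) = 104*((7 - 5)**2 + 1*4) = 104*(2**2 + 4) = 104*(4 + 4) = 104*8 = 832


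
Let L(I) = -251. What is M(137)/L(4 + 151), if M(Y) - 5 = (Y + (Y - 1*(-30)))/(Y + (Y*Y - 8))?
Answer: -47397/2371699 ≈ -0.019984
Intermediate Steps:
M(Y) = 5 + (30 + 2*Y)/(-8 + Y + Y**2) (M(Y) = 5 + (Y + (Y - 1*(-30)))/(Y + (Y*Y - 8)) = 5 + (Y + (Y + 30))/(Y + (Y**2 - 8)) = 5 + (Y + (30 + Y))/(Y + (-8 + Y**2)) = 5 + (30 + 2*Y)/(-8 + Y + Y**2))
M(137)/L(4 + 151) = ((-10 + 5*137**2 + 7*137)/(-8 + 137 + 137**2))/(-251) = ((-10 + 5*18769 + 959)/(-8 + 137 + 18769))*(-1/251) = ((-10 + 93845 + 959)/18898)*(-1/251) = ((1/18898)*94794)*(-1/251) = (47397/9449)*(-1/251) = -47397/2371699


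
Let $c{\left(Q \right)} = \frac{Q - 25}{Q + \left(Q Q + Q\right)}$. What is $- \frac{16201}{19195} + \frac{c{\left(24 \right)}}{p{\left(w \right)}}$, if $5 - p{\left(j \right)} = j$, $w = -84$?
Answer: $- \frac{899757931}{1066013520} \approx -0.84404$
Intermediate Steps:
$p{\left(j \right)} = 5 - j$
$c{\left(Q \right)} = \frac{-25 + Q}{Q^{2} + 2 Q}$ ($c{\left(Q \right)} = \frac{-25 + Q}{Q + \left(Q^{2} + Q\right)} = \frac{-25 + Q}{Q + \left(Q + Q^{2}\right)} = \frac{-25 + Q}{Q^{2} + 2 Q}$)
$- \frac{16201}{19195} + \frac{c{\left(24 \right)}}{p{\left(w \right)}} = - \frac{16201}{19195} + \frac{\frac{1}{24} \frac{1}{2 + 24} \left(-25 + 24\right)}{5 - -84} = \left(-16201\right) \frac{1}{19195} + \frac{\frac{1}{24} \cdot \frac{1}{26} \left(-1\right)}{5 + 84} = - \frac{16201}{19195} + \frac{\frac{1}{24} \cdot \frac{1}{26} \left(-1\right)}{89} = - \frac{16201}{19195} - \frac{1}{55536} = - \frac{899757931}{1066013520}$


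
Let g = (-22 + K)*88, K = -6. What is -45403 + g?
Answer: -47867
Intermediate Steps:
g = -2464 (g = (-22 - 6)*88 = -28*88 = -2464)
-45403 + g = -45403 - 2464 = -47867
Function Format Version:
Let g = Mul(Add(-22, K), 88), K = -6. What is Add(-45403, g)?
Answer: -47867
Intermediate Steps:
g = -2464 (g = Mul(Add(-22, -6), 88) = Mul(-28, 88) = -2464)
Add(-45403, g) = Add(-45403, -2464) = -47867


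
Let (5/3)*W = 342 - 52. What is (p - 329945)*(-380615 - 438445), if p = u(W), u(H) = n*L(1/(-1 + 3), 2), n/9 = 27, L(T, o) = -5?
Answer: 271239909600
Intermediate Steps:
n = 243 (n = 9*27 = 243)
W = 174 (W = 3*(342 - 52)/5 = (⅗)*290 = 174)
u(H) = -1215 (u(H) = 243*(-5) = -1215)
p = -1215
(p - 329945)*(-380615 - 438445) = (-1215 - 329945)*(-380615 - 438445) = -331160*(-819060) = 271239909600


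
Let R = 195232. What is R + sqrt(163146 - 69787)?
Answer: 195232 + sqrt(93359) ≈ 1.9554e+5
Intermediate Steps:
R + sqrt(163146 - 69787) = 195232 + sqrt(163146 - 69787) = 195232 + sqrt(93359)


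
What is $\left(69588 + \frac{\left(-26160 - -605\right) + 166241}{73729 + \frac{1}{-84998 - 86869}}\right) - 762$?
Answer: $\frac{62297034635961}{905113003} \approx 68828.0$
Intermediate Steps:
$\left(69588 + \frac{\left(-26160 - -605\right) + 166241}{73729 + \frac{1}{-84998 - 86869}}\right) - 762 = \left(69588 + \frac{\left(-26160 + 605\right) + 166241}{73729 + \frac{1}{-171867}}\right) - 762 = \left(69588 + \frac{-25555 + 166241}{73729 - \frac{1}{171867}}\right) - 762 = \left(69588 + \frac{140686}{\frac{12671582042}{171867}}\right) - 762 = \left(69588 + 140686 \cdot \frac{171867}{12671582042}\right) - 762 = \left(69588 + \frac{1727091483}{905113003}\right) - 762 = \frac{62986730744247}{905113003} - 762 = \frac{62297034635961}{905113003}$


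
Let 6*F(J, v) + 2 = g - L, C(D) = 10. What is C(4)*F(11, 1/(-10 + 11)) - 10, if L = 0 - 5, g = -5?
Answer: -40/3 ≈ -13.333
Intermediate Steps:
L = -5
F(J, v) = -⅓ (F(J, v) = -⅓ + (-5 - 1*(-5))/6 = -⅓ + (-5 + 5)/6 = -⅓ + (⅙)*0 = -⅓ + 0 = -⅓)
C(4)*F(11, 1/(-10 + 11)) - 10 = 10*(-⅓) - 10 = -10/3 - 10 = -40/3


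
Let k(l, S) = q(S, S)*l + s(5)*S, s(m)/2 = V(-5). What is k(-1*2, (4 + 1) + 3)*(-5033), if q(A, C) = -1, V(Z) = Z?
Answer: 392574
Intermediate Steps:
s(m) = -10 (s(m) = 2*(-5) = -10)
k(l, S) = -l - 10*S
k(-1*2, (4 + 1) + 3)*(-5033) = (-(-1)*2 - 10*((4 + 1) + 3))*(-5033) = (-1*(-2) - 10*(5 + 3))*(-5033) = (2 - 10*8)*(-5033) = (2 - 80)*(-5033) = -78*(-5033) = 392574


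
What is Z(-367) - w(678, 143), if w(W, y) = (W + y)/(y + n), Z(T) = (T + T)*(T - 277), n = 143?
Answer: 135190235/286 ≈ 4.7269e+5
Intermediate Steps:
Z(T) = 2*T*(-277 + T) (Z(T) = (2*T)*(-277 + T) = 2*T*(-277 + T))
w(W, y) = (W + y)/(143 + y) (w(W, y) = (W + y)/(y + 143) = (W + y)/(143 + y))
Z(-367) - w(678, 143) = 2*(-367)*(-277 - 367) - (678 + 143)/(143 + 143) = 2*(-367)*(-644) - 821/286 = 472696 - 821/286 = 135190235/286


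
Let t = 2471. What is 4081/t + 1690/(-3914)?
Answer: 842646/690821 ≈ 1.2198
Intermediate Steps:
4081/t + 1690/(-3914) = 4081/2471 + 1690/(-3914) = 4081*(1/2471) + 1690*(-1/3914) = 583/353 - 845/1957 = 842646/690821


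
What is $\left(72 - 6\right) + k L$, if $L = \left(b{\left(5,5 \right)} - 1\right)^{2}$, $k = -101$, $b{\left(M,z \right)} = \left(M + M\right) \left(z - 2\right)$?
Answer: $-84875$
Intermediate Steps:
$b{\left(M,z \right)} = 2 M \left(-2 + z\right)$
$L = 841$ ($L = \left(2 \cdot 5 \left(-2 + 5\right) - 1\right)^{2} = \left(2 \cdot 5 \cdot 3 - 1\right)^{2} = \left(30 - 1\right)^{2} = 29^{2} = 841$)
$\left(72 - 6\right) + k L = \left(72 - 6\right) - 84941 = 66 - 84941 = -84875$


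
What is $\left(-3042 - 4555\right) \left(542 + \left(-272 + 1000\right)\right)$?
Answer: $-9648190$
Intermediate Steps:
$\left(-3042 - 4555\right) \left(542 + \left(-272 + 1000\right)\right) = - 7597 \left(542 + 728\right) = \left(-7597\right) 1270 = -9648190$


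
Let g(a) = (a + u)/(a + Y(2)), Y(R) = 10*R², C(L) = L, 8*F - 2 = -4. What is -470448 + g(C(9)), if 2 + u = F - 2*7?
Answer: -92207837/196 ≈ -4.7045e+5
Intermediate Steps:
F = -¼ (F = ¼ + (⅛)*(-4) = ¼ - ½ = -¼ ≈ -0.25000)
u = -65/4 (u = -2 + (-¼ - 2*7) = -2 + (-¼ - 14) = -2 - 57/4 = -65/4 ≈ -16.250)
g(a) = (-65/4 + a)/(40 + a) (g(a) = (a - 65/4)/(a + 10*2²) = (-65/4 + a)/(a + 10*4) = (-65/4 + a)/(a + 40) = (-65/4 + a)/(40 + a))
-470448 + g(C(9)) = -470448 + (-65/4 + 9)/(40 + 9) = -470448 - 29/4/49 = -470448 + (1/49)*(-29/4) = -470448 - 29/196 = -92207837/196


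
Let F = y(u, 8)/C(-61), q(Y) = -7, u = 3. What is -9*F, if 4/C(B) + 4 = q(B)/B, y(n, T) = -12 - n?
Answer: -31995/244 ≈ -131.13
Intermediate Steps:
C(B) = 4/(-4 - 7/B)
F = 3555/244 (F = (-12 - 1*3)/((-4*(-61)/(7 + 4*(-61)))) = (-12 - 3)/((-4*(-61)/(7 - 244))) = -15/((-4*(-61)/(-237))) = -15/((-4*(-61)*(-1/237))) = -15/(-244/237) = -15*(-237/244) = 3555/244 ≈ 14.570)
-9*F = -9*3555/244 = -31995/244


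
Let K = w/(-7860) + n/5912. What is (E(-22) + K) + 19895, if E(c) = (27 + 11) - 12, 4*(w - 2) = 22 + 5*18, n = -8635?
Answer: 15427122571/774472 ≈ 19920.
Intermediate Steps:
w = 30 (w = 2 + (22 + 5*18)/4 = 2 + (22 + 90)/4 = 2 + (1/4)*112 = 2 + 28 = 30)
E(c) = 26 (E(c) = 38 - 12 = 26)
K = -1134141/774472 (K = 30/(-7860) - 8635/5912 = 30*(-1/7860) - 8635*1/5912 = -1/262 - 8635/5912 = -1134141/774472 ≈ -1.4644)
(E(-22) + K) + 19895 = (26 - 1134141/774472) + 19895 = 19002131/774472 + 19895 = 15427122571/774472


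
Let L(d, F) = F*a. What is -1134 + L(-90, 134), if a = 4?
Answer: -598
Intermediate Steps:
L(d, F) = 4*F (L(d, F) = F*4 = 4*F)
-1134 + L(-90, 134) = -1134 + 4*134 = -1134 + 536 = -598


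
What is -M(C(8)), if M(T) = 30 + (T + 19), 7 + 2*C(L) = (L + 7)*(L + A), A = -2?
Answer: -181/2 ≈ -90.500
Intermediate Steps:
C(L) = -7/2 + (-2 + L)*(7 + L)/2 (C(L) = -7/2 + ((L + 7)*(L - 2))/2 = -7/2 + ((7 + L)*(-2 + L))/2 = -7/2 + ((-2 + L)*(7 + L))/2 = -7/2 + (-2 + L)*(7 + L)/2)
M(T) = 49 + T (M(T) = 30 + (19 + T) = 49 + T)
-M(C(8)) = -(49 + (-21/2 + (1/2)*8**2 + (5/2)*8)) = -(49 + (-21/2 + (1/2)*64 + 20)) = -(49 + (-21/2 + 32 + 20)) = -(49 + 83/2) = -1*181/2 = -181/2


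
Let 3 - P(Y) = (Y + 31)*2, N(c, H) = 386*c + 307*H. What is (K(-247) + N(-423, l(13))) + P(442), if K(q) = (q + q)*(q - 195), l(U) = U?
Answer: 58118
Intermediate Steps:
N(c, H) = 307*H + 386*c
K(q) = 2*q*(-195 + q) (K(q) = (2*q)*(-195 + q) = 2*q*(-195 + q))
P(Y) = -59 - 2*Y (P(Y) = 3 - (Y + 31)*2 = 3 - (31 + Y)*2 = 3 - (62 + 2*Y) = 3 + (-62 - 2*Y) = -59 - 2*Y)
(K(-247) + N(-423, l(13))) + P(442) = (2*(-247)*(-195 - 247) + (307*13 + 386*(-423))) + (-59 - 2*442) = (2*(-247)*(-442) + (3991 - 163278)) + (-59 - 884) = (218348 - 159287) - 943 = 59061 - 943 = 58118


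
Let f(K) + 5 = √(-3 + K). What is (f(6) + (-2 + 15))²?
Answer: (8 + √3)² ≈ 94.713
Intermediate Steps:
f(K) = -5 + √(-3 + K)
(f(6) + (-2 + 15))² = ((-5 + √(-3 + 6)) + (-2 + 15))² = ((-5 + √3) + 13)² = (8 + √3)²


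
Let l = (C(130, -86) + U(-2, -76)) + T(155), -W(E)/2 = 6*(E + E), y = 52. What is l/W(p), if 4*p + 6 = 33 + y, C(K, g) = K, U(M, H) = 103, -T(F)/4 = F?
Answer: 129/158 ≈ 0.81646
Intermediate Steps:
T(F) = -4*F
p = 79/4 (p = -3/2 + (33 + 52)/4 = -3/2 + (¼)*85 = -3/2 + 85/4 = 79/4 ≈ 19.750)
W(E) = -24*E (W(E) = -12*(E + E) = -12*2*E = -24*E)
l = -387 (l = (130 + 103) - 4*155 = 233 - 620 = -387)
l/W(p) = -387/((-24*79/4)) = -387/(-474) = -387*(-1/474) = 129/158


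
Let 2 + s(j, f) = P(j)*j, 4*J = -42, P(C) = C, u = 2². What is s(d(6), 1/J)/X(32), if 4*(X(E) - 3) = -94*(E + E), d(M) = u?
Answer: -14/1501 ≈ -0.0093271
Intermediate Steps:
u = 4
d(M) = 4
J = -21/2 (J = (¼)*(-42) = -21/2 ≈ -10.500)
X(E) = 3 - 47*E (X(E) = 3 + (-94*(E + E))/4 = 3 + (-188*E)/4 = 3 - 47*E)
s(j, f) = -2 + j² (s(j, f) = -2 + j*j = -2 + j²)
s(d(6), 1/J)/X(32) = (-2 + 4²)/(3 - 47*32) = (-2 + 16)/(3 - 1504) = 14/(-1501) = 14*(-1/1501) = -14/1501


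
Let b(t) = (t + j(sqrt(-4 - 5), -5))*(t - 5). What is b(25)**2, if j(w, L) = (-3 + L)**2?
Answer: 3168400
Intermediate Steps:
b(t) = (-5 + t)*(64 + t) (b(t) = (t + (-3 - 5)**2)*(t - 5) = (t + (-8)**2)*(-5 + t) = (t + 64)*(-5 + t) = (64 + t)*(-5 + t) = (-5 + t)*(64 + t))
b(25)**2 = (-320 + 25**2 + 59*25)**2 = (-320 + 625 + 1475)**2 = 1780**2 = 3168400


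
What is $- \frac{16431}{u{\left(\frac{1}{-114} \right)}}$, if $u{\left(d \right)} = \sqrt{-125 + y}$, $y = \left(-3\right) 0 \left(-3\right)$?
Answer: $\frac{16431 i \sqrt{5}}{25} \approx 1469.6 i$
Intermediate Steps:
$y = 0$ ($y = 0 \left(-3\right) = 0$)
$u{\left(d \right)} = 5 i \sqrt{5}$ ($u{\left(d \right)} = \sqrt{-125 + 0} = \sqrt{-125} = 5 i \sqrt{5}$)
$- \frac{16431}{u{\left(\frac{1}{-114} \right)}} = - \frac{16431}{5 i \sqrt{5}} = - 16431 \left(- \frac{i \sqrt{5}}{25}\right) = \frac{16431 i \sqrt{5}}{25}$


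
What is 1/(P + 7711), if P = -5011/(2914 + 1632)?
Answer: 4546/35049195 ≈ 0.00012970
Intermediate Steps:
P = -5011/4546 ≈ -1.1023
1/(P + 7711) = 1/(-5011/4546 + 7711) = 1/(35049195/4546) = 4546/35049195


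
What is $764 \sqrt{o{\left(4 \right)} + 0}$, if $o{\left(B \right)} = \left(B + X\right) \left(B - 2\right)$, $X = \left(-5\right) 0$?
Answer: $1528 \sqrt{2} \approx 2160.9$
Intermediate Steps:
$X = 0$
$o{\left(B \right)} = B \left(-2 + B\right)$ ($o{\left(B \right)} = \left(B + 0\right) \left(B - 2\right) = B \left(-2 + B\right)$)
$764 \sqrt{o{\left(4 \right)} + 0} = 764 \sqrt{4 \left(-2 + 4\right) + 0} = 764 \sqrt{4 \cdot 2 + 0} = 764 \sqrt{8 + 0} = 764 \sqrt{8} = 764 \cdot 2 \sqrt{2} = 1528 \sqrt{2}$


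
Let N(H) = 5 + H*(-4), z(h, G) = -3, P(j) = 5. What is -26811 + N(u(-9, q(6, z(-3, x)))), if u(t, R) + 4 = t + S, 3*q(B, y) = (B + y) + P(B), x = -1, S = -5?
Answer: -26734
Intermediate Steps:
q(B, y) = 5/3 + B/3 + y/3 (q(B, y) = ((B + y) + 5)/3 = (5 + B + y)/3 = 5/3 + B/3 + y/3)
u(t, R) = -9 + t (u(t, R) = -4 + (t - 5) = -4 + (-5 + t) = -9 + t)
N(H) = 5 - 4*H
-26811 + N(u(-9, q(6, z(-3, x)))) = -26811 + (5 - 4*(-9 - 9)) = -26811 + (5 - 4*(-18)) = -26811 + (5 + 72) = -26811 + 77 = -26734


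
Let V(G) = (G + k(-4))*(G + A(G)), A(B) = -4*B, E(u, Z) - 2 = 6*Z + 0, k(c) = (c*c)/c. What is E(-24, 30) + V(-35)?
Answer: -3913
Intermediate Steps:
k(c) = c (k(c) = c**2/c = c)
E(u, Z) = 2 + 6*Z (E(u, Z) = 2 + (6*Z + 0) = 2 + 6*Z)
V(G) = -3*G*(-4 + G) (V(G) = (G - 4)*(G - 4*G) = (-4 + G)*(-3*G) = -3*G*(-4 + G))
E(-24, 30) + V(-35) = (2 + 6*30) + 3*(-35)*(4 - 1*(-35)) = (2 + 180) + 3*(-35)*(4 + 35) = 182 + 3*(-35)*39 = 182 - 4095 = -3913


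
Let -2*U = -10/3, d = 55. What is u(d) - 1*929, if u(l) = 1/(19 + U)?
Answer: -57595/62 ≈ -928.95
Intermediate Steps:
U = 5/3 (U = -(-5)/3 = -1/2*(-10/3) = 5/3 ≈ 1.6667)
u(l) = 3/62 (u(l) = 1/(19 + 5/3) = 1/(62/3) = 3/62)
u(d) - 1*929 = 3/62 - 1*929 = 3/62 - 929 = -57595/62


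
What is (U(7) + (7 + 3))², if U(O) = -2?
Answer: 64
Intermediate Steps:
(U(7) + (7 + 3))² = (-2 + (7 + 3))² = (-2 + 10)² = 8² = 64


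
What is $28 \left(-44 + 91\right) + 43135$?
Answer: $44451$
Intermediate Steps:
$28 \left(-44 + 91\right) + 43135 = 28 \cdot 47 + 43135 = 1316 + 43135 = 44451$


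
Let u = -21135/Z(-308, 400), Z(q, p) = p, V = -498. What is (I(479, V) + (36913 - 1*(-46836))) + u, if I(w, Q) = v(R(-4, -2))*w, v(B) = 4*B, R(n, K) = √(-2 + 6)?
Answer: 7002253/80 ≈ 87528.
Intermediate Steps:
R(n, K) = 2 (R(n, K) = √4 = 2)
u = -4227/80 (u = -21135/400 = -21135*1/400 = -4227/80 ≈ -52.838)
I(w, Q) = 8*w (I(w, Q) = (4*2)*w = 8*w)
(I(479, V) + (36913 - 1*(-46836))) + u = (8*479 + (36913 - 1*(-46836))) - 4227/80 = (3832 + (36913 + 46836)) - 4227/80 = (3832 + 83749) - 4227/80 = 87581 - 4227/80 = 7002253/80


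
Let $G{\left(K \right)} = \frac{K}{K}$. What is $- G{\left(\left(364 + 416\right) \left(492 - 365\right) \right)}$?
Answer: $-1$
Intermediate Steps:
$G{\left(K \right)} = 1$
$- G{\left(\left(364 + 416\right) \left(492 - 365\right) \right)} = \left(-1\right) 1 = -1$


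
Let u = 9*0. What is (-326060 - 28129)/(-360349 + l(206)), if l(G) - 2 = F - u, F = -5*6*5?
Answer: 354189/360497 ≈ 0.98250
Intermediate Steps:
F = -150 (F = -30*5 = -150)
u = 0
l(G) = -148 (l(G) = 2 + (-150 - 1*0) = 2 + (-150 + 0) = 2 - 150 = -148)
(-326060 - 28129)/(-360349 + l(206)) = (-326060 - 28129)/(-360349 - 148) = -354189/(-360497) = -354189*(-1/360497) = 354189/360497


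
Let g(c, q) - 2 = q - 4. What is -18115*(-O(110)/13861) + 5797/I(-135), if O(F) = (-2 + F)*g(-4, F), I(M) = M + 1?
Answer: 28232958023/1857374 ≈ 15200.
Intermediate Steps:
g(c, q) = -2 + q (g(c, q) = 2 + (q - 4) = 2 + (-4 + q) = -2 + q)
I(M) = 1 + M
O(F) = (-2 + F)² (O(F) = (-2 + F)*(-2 + F) = (-2 + F)²)
-18115*(-O(110)/13861) + 5797/I(-135) = -18115*(-(-2 + 110)²/13861) + 5797/(1 - 135) = -18115/((-13861/(108²))) + 5797/(-134) = -18115/((-13861/11664)) + 5797*(-1/134) = -18115/((-13861*1/11664)) - 5797/134 = -18115/(-13861/11664) - 5797/134 = -18115*(-11664/13861) - 5797/134 = 211293360/13861 - 5797/134 = 28232958023/1857374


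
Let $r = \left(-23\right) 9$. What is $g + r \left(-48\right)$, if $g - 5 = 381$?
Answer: $10322$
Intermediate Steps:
$r = -207$
$g = 386$ ($g = 5 + 381 = 386$)
$g + r \left(-48\right) = 386 - -9936 = 386 + 9936 = 10322$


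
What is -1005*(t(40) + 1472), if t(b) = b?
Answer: -1519560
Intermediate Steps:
-1005*(t(40) + 1472) = -1005*(40 + 1472) = -1005*1512 = -1519560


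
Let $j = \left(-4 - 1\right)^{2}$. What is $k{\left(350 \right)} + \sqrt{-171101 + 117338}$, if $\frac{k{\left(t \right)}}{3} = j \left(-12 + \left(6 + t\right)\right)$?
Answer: $25800 + i \sqrt{53763} \approx 25800.0 + 231.87 i$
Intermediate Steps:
$j = 25$ ($j = \left(-5\right)^{2} = 25$)
$k{\left(t \right)} = -450 + 75 t$ ($k{\left(t \right)} = 3 \cdot 25 \left(-12 + \left(6 + t\right)\right) = 3 \cdot 25 \left(-6 + t\right) = 3 \left(-150 + 25 t\right) = -450 + 75 t$)
$k{\left(350 \right)} + \sqrt{-171101 + 117338} = \left(-450 + 75 \cdot 350\right) + \sqrt{-171101 + 117338} = \left(-450 + 26250\right) + \sqrt{-53763} = 25800 + i \sqrt{53763}$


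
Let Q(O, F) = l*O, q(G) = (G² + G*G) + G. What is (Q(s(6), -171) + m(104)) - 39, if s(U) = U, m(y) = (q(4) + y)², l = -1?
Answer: 19555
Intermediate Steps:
q(G) = G + 2*G² (q(G) = (G² + G²) + G = 2*G² + G = G + 2*G²)
m(y) = (36 + y)² (m(y) = (4*(1 + 2*4) + y)² = (4*(1 + 8) + y)² = (4*9 + y)² = (36 + y)²)
Q(O, F) = -O
(Q(s(6), -171) + m(104)) - 39 = (-1*6 + (36 + 104)²) - 39 = (-6 + 140²) - 39 = (-6 + 19600) - 39 = 19594 - 39 = 19555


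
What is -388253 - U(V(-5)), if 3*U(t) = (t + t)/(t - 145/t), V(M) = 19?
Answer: -125794333/324 ≈ -3.8825e+5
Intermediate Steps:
U(t) = 2*t/(3*(t - 145/t)) (U(t) = ((t + t)/(t - 145/t))/3 = ((2*t)/(t - 145/t))/3 = (2*t/(t - 145/t))/3 = 2*t/(3*(t - 145/t)))
-388253 - U(V(-5)) = -388253 - 2*19²/(3*(-145 + 19²)) = -388253 - 2*361/(3*(-145 + 361)) = -388253 - 2*361/(3*216) = -388253 - 1*361/324 = -388253 - 361/324 = -125794333/324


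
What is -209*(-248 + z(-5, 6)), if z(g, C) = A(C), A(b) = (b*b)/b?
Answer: 50578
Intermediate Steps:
A(b) = b (A(b) = b²/b = b)
z(g, C) = C
-209*(-248 + z(-5, 6)) = -209*(-248 + 6) = -209*(-242) = 50578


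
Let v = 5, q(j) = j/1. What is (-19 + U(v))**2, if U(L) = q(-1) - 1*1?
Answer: 441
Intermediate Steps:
q(j) = j (q(j) = j*1 = j)
U(L) = -2 (U(L) = -1 - 1*1 = -1 - 1 = -2)
(-19 + U(v))**2 = (-19 - 2)**2 = (-21)**2 = 441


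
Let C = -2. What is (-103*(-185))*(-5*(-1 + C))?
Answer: 285825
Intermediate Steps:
(-103*(-185))*(-5*(-1 + C)) = (-103*(-185))*(-5*(-1 - 2)) = 19055*(-5*(-3)) = 19055*15 = 285825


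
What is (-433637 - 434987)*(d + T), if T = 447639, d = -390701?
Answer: -49457713312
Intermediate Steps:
(-433637 - 434987)*(d + T) = (-433637 - 434987)*(-390701 + 447639) = -868624*56938 = -49457713312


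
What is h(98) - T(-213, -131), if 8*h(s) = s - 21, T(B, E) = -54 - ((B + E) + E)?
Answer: -3291/8 ≈ -411.38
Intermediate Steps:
T(B, E) = -54 - B - 2*E (T(B, E) = -54 - (B + 2*E) = -54 + (-B - 2*E) = -54 - B - 2*E)
h(s) = -21/8 + s/8 (h(s) = (s - 21)/8 = (-21 + s)/8 = -21/8 + s/8)
h(98) - T(-213, -131) = (-21/8 + (⅛)*98) - (-54 - 1*(-213) - 2*(-131)) = (-21/8 + 49/4) - (-54 + 213 + 262) = 77/8 - 1*421 = 77/8 - 421 = -3291/8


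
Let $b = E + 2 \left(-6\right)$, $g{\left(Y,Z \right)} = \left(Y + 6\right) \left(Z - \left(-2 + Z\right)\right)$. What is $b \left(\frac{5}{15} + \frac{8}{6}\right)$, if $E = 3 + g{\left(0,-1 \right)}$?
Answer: $5$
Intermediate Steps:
$g{\left(Y,Z \right)} = 12 + 2 Y$ ($g{\left(Y,Z \right)} = \left(6 + Y\right) 2 = 12 + 2 Y$)
$E = 15$ ($E = 3 + \left(12 + 2 \cdot 0\right) = 3 + \left(12 + 0\right) = 3 + 12 = 15$)
$b = 3$ ($b = 15 + 2 \left(-6\right) = 15 - 12 = 3$)
$b \left(\frac{5}{15} + \frac{8}{6}\right) = 3 \left(\frac{5}{15} + \frac{8}{6}\right) = 3 \left(5 \cdot \frac{1}{15} + 8 \cdot \frac{1}{6}\right) = 3 \left(\frac{1}{3} + \frac{4}{3}\right) = 3 \cdot \frac{5}{3} = 5$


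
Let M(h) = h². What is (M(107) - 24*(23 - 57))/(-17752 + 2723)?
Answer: -12265/15029 ≈ -0.81609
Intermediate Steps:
(M(107) - 24*(23 - 57))/(-17752 + 2723) = (107² - 24*(23 - 57))/(-17752 + 2723) = (11449 - 24*(-34))/(-15029) = (11449 + 816)*(-1/15029) = 12265*(-1/15029) = -12265/15029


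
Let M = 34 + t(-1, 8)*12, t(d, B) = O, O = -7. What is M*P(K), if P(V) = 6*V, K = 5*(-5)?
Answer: 7500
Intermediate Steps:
K = -25
t(d, B) = -7
M = -50 (M = 34 - 7*12 = 34 - 84 = -50)
M*P(K) = -300*(-25) = -50*(-150) = 7500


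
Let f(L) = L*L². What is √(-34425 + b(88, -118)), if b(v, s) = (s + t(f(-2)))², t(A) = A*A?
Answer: 9*I*√389 ≈ 177.51*I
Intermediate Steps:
f(L) = L³
t(A) = A²
b(v, s) = (64 + s)² (b(v, s) = (s + ((-2)³)²)² = (s + (-8)²)² = (s + 64)² = (64 + s)²)
√(-34425 + b(88, -118)) = √(-34425 + (64 - 118)²) = √(-34425 + (-54)²) = √(-34425 + 2916) = √(-31509) = 9*I*√389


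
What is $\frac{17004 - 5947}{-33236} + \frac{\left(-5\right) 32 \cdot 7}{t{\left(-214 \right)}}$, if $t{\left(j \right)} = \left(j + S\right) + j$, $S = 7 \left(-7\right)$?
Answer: $\frac{31950131}{15853572} \approx 2.0153$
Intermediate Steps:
$S = -49$
$t{\left(j \right)} = -49 + 2 j$ ($t{\left(j \right)} = \left(j - 49\right) + j = \left(-49 + j\right) + j = -49 + 2 j$)
$\frac{17004 - 5947}{-33236} + \frac{\left(-5\right) 32 \cdot 7}{t{\left(-214 \right)}} = \frac{17004 - 5947}{-33236} + \frac{\left(-5\right) 32 \cdot 7}{-49 + 2 \left(-214\right)} = 11057 \left(- \frac{1}{33236}\right) + \frac{\left(-160\right) 7}{-49 - 428} = - \frac{11057}{33236} - \frac{1120}{-477} = - \frac{11057}{33236} - - \frac{1120}{477} = - \frac{11057}{33236} + \frac{1120}{477} = \frac{31950131}{15853572}$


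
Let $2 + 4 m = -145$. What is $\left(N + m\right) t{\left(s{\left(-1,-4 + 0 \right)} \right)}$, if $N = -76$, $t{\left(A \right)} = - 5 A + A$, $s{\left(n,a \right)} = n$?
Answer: $-451$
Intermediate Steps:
$t{\left(A \right)} = - 4 A$
$m = - \frac{147}{4}$ ($m = - \frac{1}{2} + \frac{1}{4} \left(-145\right) = - \frac{1}{2} - \frac{145}{4} = - \frac{147}{4} \approx -36.75$)
$\left(N + m\right) t{\left(s{\left(-1,-4 + 0 \right)} \right)} = \left(-76 - \frac{147}{4}\right) \left(\left(-4\right) \left(-1\right)\right) = \left(- \frac{451}{4}\right) 4 = -451$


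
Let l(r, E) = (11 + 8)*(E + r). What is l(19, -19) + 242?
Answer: 242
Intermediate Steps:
l(r, E) = 19*E + 19*r (l(r, E) = 19*(E + r) = 19*E + 19*r)
l(19, -19) + 242 = (19*(-19) + 19*19) + 242 = (-361 + 361) + 242 = 0 + 242 = 242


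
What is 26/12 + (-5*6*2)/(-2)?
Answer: 193/6 ≈ 32.167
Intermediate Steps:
26/12 + (-5*6*2)/(-2) = 26*(1/12) - 30*2*(-½) = 13/6 - 60*(-½) = 13/6 + 30 = 193/6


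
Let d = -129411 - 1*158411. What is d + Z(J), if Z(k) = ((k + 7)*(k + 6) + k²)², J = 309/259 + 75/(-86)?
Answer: -4394799745609239550853/15384127785807361 ≈ -2.8567e+5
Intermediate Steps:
d = -287822 (d = -129411 - 158411 = -287822)
J = 7149/22274 (J = 309*(1/259) + 75*(-1/86) = 309/259 - 75/86 = 7149/22274 ≈ 0.32096)
Z(k) = (k² + (6 + k)*(7 + k))² (Z(k) = ((7 + k)*(6 + k) + k²)² = ((6 + k)*(7 + k) + k²)² = (k² + (6 + k)*(7 + k))²)
d + Z(J) = -287822 + (42 + 2*(7149/22274)² + 13*(7149/22274))² = -287822 + (42 + 2*(51108201/496131076) + 92937/22274)² = -287822 + (42 + 51108201/248065538 + 92937/22274)² = -287822 + (5752450083/124032769)² = -287822 + 33090681957406706889/15384127785807361 = -4394799745609239550853/15384127785807361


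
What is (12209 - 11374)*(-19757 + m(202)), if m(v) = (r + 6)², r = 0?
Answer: -16467035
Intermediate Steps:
m(v) = 36 (m(v) = (0 + 6)² = 6² = 36)
(12209 - 11374)*(-19757 + m(202)) = (12209 - 11374)*(-19757 + 36) = 835*(-19721) = -16467035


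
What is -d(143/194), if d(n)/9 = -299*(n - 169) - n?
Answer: -43920513/97 ≈ -4.5279e+5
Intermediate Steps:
d(n) = 454779 - 2700*n (d(n) = 9*(-299*(n - 169) - n) = 9*(-299*(-169 + n) - n) = 9*((50531 - 299*n) - n) = 9*(50531 - 300*n) = 454779 - 2700*n)
-d(143/194) = -(454779 - 386100/194) = -(454779 - 2700*143/194) = -(454779 - 193050/97) = -1*43920513/97 = -43920513/97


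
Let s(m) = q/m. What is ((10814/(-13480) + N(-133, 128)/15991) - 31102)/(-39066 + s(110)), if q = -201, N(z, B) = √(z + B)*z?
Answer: 768653919/965496238 + 2090*I*√5/9817242693 ≈ 0.79612 + 4.7604e-7*I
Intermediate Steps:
N(z, B) = z*√(B + z) (N(z, B) = √(B + z)*z = z*√(B + z))
s(m) = -201/m
((10814/(-13480) + N(-133, 128)/15991) - 31102)/(-39066 + s(110)) = ((10814/(-13480) - 133*√(128 - 133)/15991) - 31102)/(-39066 - 201/110) = ((10814*(-1/13480) - 133*I*√5*(1/15991)) - 31102)/(-39066 - 201*1/110) = ((-5407/6740 - 133*I*√5*(1/15991)) - 31102)/(-39066 - 201/110) = ((-5407/6740 - 133*I*√5*(1/15991)) - 31102)/(-4297461/110) = ((-5407/6740 - 133*I*√5/15991) - 31102)*(-110/4297461) = (-209632887/6740 - 133*I*√5/15991)*(-110/4297461) = 768653919/965496238 + 2090*I*√5/9817242693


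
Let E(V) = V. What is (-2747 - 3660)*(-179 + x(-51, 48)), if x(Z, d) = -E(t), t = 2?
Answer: 1159667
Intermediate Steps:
x(Z, d) = -2 (x(Z, d) = -1*2 = -2)
(-2747 - 3660)*(-179 + x(-51, 48)) = (-2747 - 3660)*(-179 - 2) = -6407*(-181) = 1159667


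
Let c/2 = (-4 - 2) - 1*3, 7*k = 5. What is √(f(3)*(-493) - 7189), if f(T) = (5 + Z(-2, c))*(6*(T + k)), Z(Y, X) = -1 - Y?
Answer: I*√3582397/7 ≈ 270.39*I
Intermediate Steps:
k = 5/7 (k = (⅐)*5 = 5/7 ≈ 0.71429)
c = -18 (c = 2*((-4 - 2) - 1*3) = 2*(-6 - 3) = 2*(-9) = -18)
f(T) = 180/7 + 36*T (f(T) = (5 + (-1 - 1*(-2)))*(6*(T + 5/7)) = (5 + (-1 + 2))*(6*(5/7 + T)) = (5 + 1)*(30/7 + 6*T) = 6*(30/7 + 6*T) = 180/7 + 36*T)
√(f(3)*(-493) - 7189) = √((180/7 + 36*3)*(-493) - 7189) = √((180/7 + 108)*(-493) - 7189) = √((936/7)*(-493) - 7189) = √(-461448/7 - 7189) = √(-511771/7) = I*√3582397/7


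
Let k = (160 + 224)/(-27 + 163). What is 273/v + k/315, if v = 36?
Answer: 54209/7140 ≈ 7.5923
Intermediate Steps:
k = 48/17 (k = 384/136 = 384*(1/136) = 48/17 ≈ 2.8235)
273/v + k/315 = 273/36 + (48/17)/315 = 273*(1/36) + (48/17)*(1/315) = 91/12 + 16/1785 = 54209/7140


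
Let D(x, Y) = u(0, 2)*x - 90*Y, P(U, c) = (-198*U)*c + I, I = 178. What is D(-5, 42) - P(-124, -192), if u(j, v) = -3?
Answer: 4710041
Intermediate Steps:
P(U, c) = 178 - 198*U*c (P(U, c) = (-198*U)*c + 178 = -198*U*c + 178 = 178 - 198*U*c)
D(x, Y) = -90*Y - 3*x (D(x, Y) = -3*x - 90*Y = -90*Y - 3*x)
D(-5, 42) - P(-124, -192) = (-90*42 - 3*(-5)) - (178 - 198*(-124)*(-192)) = (-3780 + 15) - (178 - 4713984) = -3765 - 1*(-4713806) = -3765 + 4713806 = 4710041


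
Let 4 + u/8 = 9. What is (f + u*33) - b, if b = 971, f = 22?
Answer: 371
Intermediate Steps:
u = 40 (u = -32 + 8*9 = -32 + 72 = 40)
(f + u*33) - b = (22 + 40*33) - 1*971 = (22 + 1320) - 971 = 1342 - 971 = 371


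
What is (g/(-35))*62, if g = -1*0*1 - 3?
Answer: 186/35 ≈ 5.3143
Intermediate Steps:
g = -3 (g = 0*1 - 3 = 0 - 3 = -3)
(g/(-35))*62 = (-3/(-35))*62 = -1/35*(-3)*62 = (3/35)*62 = 186/35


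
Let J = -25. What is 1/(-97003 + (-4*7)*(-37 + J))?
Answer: -1/95267 ≈ -1.0497e-5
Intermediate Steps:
1/(-97003 + (-4*7)*(-37 + J)) = 1/(-97003 + (-4*7)*(-37 - 25)) = 1/(-97003 - 28*(-62)) = 1/(-97003 + 1736) = 1/(-95267) = -1/95267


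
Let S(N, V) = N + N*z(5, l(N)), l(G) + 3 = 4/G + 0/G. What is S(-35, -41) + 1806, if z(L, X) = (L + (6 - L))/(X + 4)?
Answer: 47551/31 ≈ 1533.9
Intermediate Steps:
l(G) = -3 + 4/G (l(G) = -3 + (4/G + 0/G) = -3 + (4/G + 0) = -3 + 4/G)
z(L, X) = 6/(4 + X)
S(N, V) = N + 6*N/(1 + 4/N) (S(N, V) = N + N*(6/(4 + (-3 + 4/N))) = N + N*(6/(1 + 4/N)) = N + 6*N/(1 + 4/N))
S(-35, -41) + 1806 = -35*(4 + 7*(-35))/(4 - 35) + 1806 = -35*(4 - 245)/(-31) + 1806 = -35*(-1/31)*(-241) + 1806 = -8435/31 + 1806 = 47551/31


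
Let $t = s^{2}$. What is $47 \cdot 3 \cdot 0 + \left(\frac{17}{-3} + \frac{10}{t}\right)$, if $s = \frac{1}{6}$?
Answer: $\frac{1063}{3} \approx 354.33$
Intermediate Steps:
$s = \frac{1}{6} \approx 0.16667$
$t = \frac{1}{36}$ ($t = \left(\frac{1}{6}\right)^{2} = \frac{1}{36} \approx 0.027778$)
$47 \cdot 3 \cdot 0 + \left(\frac{17}{-3} + \frac{10}{t}\right) = 47 \cdot 3 \cdot 0 + \left(\frac{17}{-3} + 10 \frac{1}{\frac{1}{36}}\right) = 47 \cdot 0 + \left(17 \left(- \frac{1}{3}\right) + 10 \cdot 36\right) = 0 + \left(- \frac{17}{3} + 360\right) = 0 + \frac{1063}{3} = \frac{1063}{3}$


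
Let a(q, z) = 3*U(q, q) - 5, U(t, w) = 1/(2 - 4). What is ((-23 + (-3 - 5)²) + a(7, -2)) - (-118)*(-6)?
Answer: -1347/2 ≈ -673.50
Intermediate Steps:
U(t, w) = -½ (U(t, w) = 1/(-2) = -½)
a(q, z) = -13/2 (a(q, z) = 3*(-½) - 5 = -3/2 - 5 = -13/2)
((-23 + (-3 - 5)²) + a(7, -2)) - (-118)*(-6) = ((-23 + (-3 - 5)²) - 13/2) - (-118)*(-6) = ((-23 + (-8)²) - 13/2) - 59*12 = ((-23 + 64) - 13/2) - 708 = (41 - 13/2) - 708 = 69/2 - 708 = -1347/2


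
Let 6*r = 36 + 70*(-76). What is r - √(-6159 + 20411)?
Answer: -2642/3 - 2*√3563 ≈ -1000.0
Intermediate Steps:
r = -2642/3 (r = (36 + 70*(-76))/6 = (36 - 5320)/6 = (⅙)*(-5284) = -2642/3 ≈ -880.67)
r - √(-6159 + 20411) = -2642/3 - √(-6159 + 20411) = -2642/3 - √14252 = -2642/3 - 2*√3563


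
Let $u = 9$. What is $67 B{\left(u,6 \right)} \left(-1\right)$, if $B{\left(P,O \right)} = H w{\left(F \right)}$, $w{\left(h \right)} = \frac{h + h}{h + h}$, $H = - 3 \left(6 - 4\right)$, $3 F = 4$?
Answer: $402$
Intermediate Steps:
$F = \frac{4}{3}$ ($F = \frac{1}{3} \cdot 4 = \frac{4}{3} \approx 1.3333$)
$H = -6$ ($H = \left(-3\right) 2 = -6$)
$w{\left(h \right)} = 1$ ($w{\left(h \right)} = \frac{2 h}{2 h} = 2 h \frac{1}{2 h} = 1$)
$B{\left(P,O \right)} = -6$ ($B{\left(P,O \right)} = \left(-6\right) 1 = -6$)
$67 B{\left(u,6 \right)} \left(-1\right) = 67 \left(-6\right) \left(-1\right) = \left(-402\right) \left(-1\right) = 402$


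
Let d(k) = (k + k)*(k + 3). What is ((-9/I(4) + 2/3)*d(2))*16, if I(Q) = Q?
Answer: -1520/3 ≈ -506.67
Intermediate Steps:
d(k) = 2*k*(3 + k) (d(k) = (2*k)*(3 + k) = 2*k*(3 + k))
((-9/I(4) + 2/3)*d(2))*16 = ((-9/4 + 2/3)*(2*2*(3 + 2)))*16 = ((-9*¼ + 2*(⅓))*(2*2*5))*16 = ((-9/4 + ⅔)*20)*16 = -19/12*20*16 = -95/3*16 = -1520/3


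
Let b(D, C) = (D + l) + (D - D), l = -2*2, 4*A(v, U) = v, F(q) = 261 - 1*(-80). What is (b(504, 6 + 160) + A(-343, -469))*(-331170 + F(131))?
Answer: -548183653/4 ≈ -1.3705e+8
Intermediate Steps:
F(q) = 341 (F(q) = 261 + 80 = 341)
A(v, U) = v/4
l = -4
b(D, C) = -4 + D (b(D, C) = (D - 4) + (D - D) = (-4 + D) + 0 = -4 + D)
(b(504, 6 + 160) + A(-343, -469))*(-331170 + F(131)) = ((-4 + 504) + (¼)*(-343))*(-331170 + 341) = (500 - 343/4)*(-330829) = (1657/4)*(-330829) = -548183653/4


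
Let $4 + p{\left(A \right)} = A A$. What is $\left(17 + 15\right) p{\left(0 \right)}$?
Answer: $-128$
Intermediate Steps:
$p{\left(A \right)} = -4 + A^{2}$ ($p{\left(A \right)} = -4 + A A = -4 + A^{2}$)
$\left(17 + 15\right) p{\left(0 \right)} = \left(17 + 15\right) \left(-4 + 0^{2}\right) = 32 \left(-4 + 0\right) = 32 \left(-4\right) = -128$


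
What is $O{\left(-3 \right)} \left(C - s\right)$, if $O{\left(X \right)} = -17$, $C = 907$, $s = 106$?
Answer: $-13617$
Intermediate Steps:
$O{\left(-3 \right)} \left(C - s\right) = - 17 \left(907 - 106\right) = \left(-17\right) 801 = -13617$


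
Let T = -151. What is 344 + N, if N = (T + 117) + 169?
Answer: 479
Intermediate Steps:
N = 135 (N = (-151 + 117) + 169 = -34 + 169 = 135)
344 + N = 344 + 135 = 479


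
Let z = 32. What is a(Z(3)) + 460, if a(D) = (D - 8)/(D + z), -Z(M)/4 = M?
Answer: 459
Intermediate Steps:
Z(M) = -4*M
a(D) = (-8 + D)/(32 + D) (a(D) = (D - 8)/(D + 32) = (-8 + D)/(32 + D))
a(Z(3)) + 460 = (-8 - 4*3)/(32 - 4*3) + 460 = (-8 - 12)/(32 - 12) + 460 = -20/20 + 460 = (1/20)*(-20) + 460 = -1 + 460 = 459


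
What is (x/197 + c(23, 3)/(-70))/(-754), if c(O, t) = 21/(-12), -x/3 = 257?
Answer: 30643/5941520 ≈ 0.0051574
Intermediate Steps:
x = -771 (x = -3*257 = -771)
c(O, t) = -7/4 (c(O, t) = 21*(-1/12) = -7/4)
(x/197 + c(23, 3)/(-70))/(-754) = (-771/197 - 7/4/(-70))/(-754) = (-771*1/197 - 7/4*(-1/70))*(-1/754) = (-771/197 + 1/40)*(-1/754) = -30643/7880*(-1/754) = 30643/5941520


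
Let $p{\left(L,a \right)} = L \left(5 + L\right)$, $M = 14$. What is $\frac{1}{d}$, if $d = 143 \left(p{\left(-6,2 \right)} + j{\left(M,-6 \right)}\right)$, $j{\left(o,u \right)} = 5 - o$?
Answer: $- \frac{1}{429} \approx -0.002331$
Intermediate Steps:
$d = -429$ ($d = 143 \left(- 6 \left(5 - 6\right) + \left(5 - 14\right)\right) = 143 \left(\left(-6\right) \left(-1\right) + \left(5 - 14\right)\right) = 143 \left(6 - 9\right) = 143 \left(-3\right) = -429$)
$\frac{1}{d} = \frac{1}{-429} = - \frac{1}{429}$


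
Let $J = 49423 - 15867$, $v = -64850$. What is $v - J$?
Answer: $-98406$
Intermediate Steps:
$J = 33556$
$v - J = -64850 - 33556 = -98406$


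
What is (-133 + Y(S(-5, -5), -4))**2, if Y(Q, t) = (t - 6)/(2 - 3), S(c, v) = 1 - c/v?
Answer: 15129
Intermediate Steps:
S(c, v) = 1 - c/v
Y(Q, t) = 6 - t (Y(Q, t) = (-6 + t)/(-1) = (-6 + t)*(-1) = 6 - t)
(-133 + Y(S(-5, -5), -4))**2 = (-133 + (6 - 1*(-4)))**2 = (-133 + (6 + 4))**2 = (-133 + 10)**2 = (-123)**2 = 15129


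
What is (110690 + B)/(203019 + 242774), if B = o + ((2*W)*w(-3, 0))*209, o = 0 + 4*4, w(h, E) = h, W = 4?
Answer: 105690/445793 ≈ 0.23708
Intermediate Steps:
o = 16 (o = 0 + 16 = 16)
B = -5000 (B = 16 + ((2*4)*(-3))*209 = 16 + (8*(-3))*209 = 16 - 24*209 = 16 - 5016 = -5000)
(110690 + B)/(203019 + 242774) = (110690 - 5000)/(203019 + 242774) = 105690/445793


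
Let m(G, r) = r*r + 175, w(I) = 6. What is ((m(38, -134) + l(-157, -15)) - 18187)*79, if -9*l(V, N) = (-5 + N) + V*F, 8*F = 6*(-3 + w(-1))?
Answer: -41317/36 ≈ -1147.7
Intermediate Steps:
m(G, r) = 175 + r² (m(G, r) = r² + 175 = 175 + r²)
F = 9/4 (F = (6*(-3 + 6))/8 = (6*3)/8 = (⅛)*18 = 9/4 ≈ 2.2500)
l(V, N) = 5/9 - V/4 - N/9 (l(V, N) = -((-5 + N) + V*(9/4))/9 = -((-5 + N) + 9*V/4)/9 = -(-5 + N + 9*V/4)/9 = 5/9 - V/4 - N/9)
((m(38, -134) + l(-157, -15)) - 18187)*79 = (((175 + (-134)²) + (5/9 - ¼*(-157) - ⅑*(-15))) - 18187)*79 = (((175 + 17956) + (5/9 + 157/4 + 5/3)) - 18187)*79 = ((18131 + 1493/36) - 18187)*79 = (654209/36 - 18187)*79 = -523/36*79 = -41317/36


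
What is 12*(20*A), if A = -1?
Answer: -240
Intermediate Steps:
12*(20*A) = 12*(20*(-1)) = 12*(-20) = -240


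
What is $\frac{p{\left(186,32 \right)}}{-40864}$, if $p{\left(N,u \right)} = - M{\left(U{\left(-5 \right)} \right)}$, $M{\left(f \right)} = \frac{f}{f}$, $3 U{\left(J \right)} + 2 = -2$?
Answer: $\frac{1}{40864} \approx 2.4471 \cdot 10^{-5}$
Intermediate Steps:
$U{\left(J \right)} = - \frac{4}{3}$ ($U{\left(J \right)} = - \frac{2}{3} + \frac{1}{3} \left(-2\right) = - \frac{2}{3} - \frac{2}{3} = - \frac{4}{3}$)
$M{\left(f \right)} = 1$
$p{\left(N,u \right)} = -1$ ($p{\left(N,u \right)} = \left(-1\right) 1 = -1$)
$\frac{p{\left(186,32 \right)}}{-40864} = - \frac{1}{-40864} = \left(-1\right) \left(- \frac{1}{40864}\right) = \frac{1}{40864}$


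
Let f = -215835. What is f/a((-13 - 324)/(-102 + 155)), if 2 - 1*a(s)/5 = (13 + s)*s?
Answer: -40418701/41414 ≈ -975.97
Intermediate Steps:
a(s) = 10 - 5*s*(13 + s) (a(s) = 10 - 5*(13 + s)*s = 10 - 5*s*(13 + s))
f/a((-13 - 324)/(-102 + 155)) = -215835/(10 - 65*(-13 - 324)/(-102 + 155) - 5*(-13 - 324)**2/(-102 + 155)**2) = -215835/(10 - (-21905)/53 - 5*(-337/53)**2) = -215835/(10 - (-21905)/53 - 5*(-337*1/53)**2) = -215835/(10 - 65*(-337/53) - 5*(-337/53)**2) = -215835/(10 + 21905/53 - 5*113569/2809) = -215835/(10 + 21905/53 - 567845/2809) = -215835/621210/2809 = -215835*2809/621210 = -40418701/41414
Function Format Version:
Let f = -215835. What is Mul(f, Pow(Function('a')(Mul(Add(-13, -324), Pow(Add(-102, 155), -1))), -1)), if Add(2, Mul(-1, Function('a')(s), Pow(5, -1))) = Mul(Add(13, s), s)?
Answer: Rational(-40418701, 41414) ≈ -975.97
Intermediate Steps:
Function('a')(s) = Add(10, Mul(-5, s, Add(13, s))) (Function('a')(s) = Add(10, Mul(-5, Mul(Add(13, s), s))) = Add(10, Mul(-5, Mul(s, Add(13, s)))) = Add(10, Mul(-5, s, Add(13, s))))
Mul(f, Pow(Function('a')(Mul(Add(-13, -324), Pow(Add(-102, 155), -1))), -1)) = Mul(-215835, Pow(Add(10, Mul(-65, Mul(Add(-13, -324), Pow(Add(-102, 155), -1))), Mul(-5, Pow(Mul(Add(-13, -324), Pow(Add(-102, 155), -1)), 2))), -1)) = Mul(-215835, Pow(Add(10, Mul(-65, Mul(-337, Pow(53, -1))), Mul(-5, Pow(Mul(-337, Pow(53, -1)), 2))), -1)) = Mul(-215835, Pow(Add(10, Mul(-65, Mul(-337, Rational(1, 53))), Mul(-5, Pow(Mul(-337, Rational(1, 53)), 2))), -1)) = Mul(-215835, Pow(Add(10, Mul(-65, Rational(-337, 53)), Mul(-5, Pow(Rational(-337, 53), 2))), -1)) = Mul(-215835, Pow(Add(10, Rational(21905, 53), Mul(-5, Rational(113569, 2809))), -1)) = Mul(-215835, Pow(Add(10, Rational(21905, 53), Rational(-567845, 2809)), -1)) = Mul(-215835, Pow(Rational(621210, 2809), -1)) = Mul(-215835, Rational(2809, 621210)) = Rational(-40418701, 41414)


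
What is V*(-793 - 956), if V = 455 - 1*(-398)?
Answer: -1491897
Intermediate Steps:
V = 853 (V = 455 + 398 = 853)
V*(-793 - 956) = 853*(-793 - 956) = 853*(-1749) = -1491897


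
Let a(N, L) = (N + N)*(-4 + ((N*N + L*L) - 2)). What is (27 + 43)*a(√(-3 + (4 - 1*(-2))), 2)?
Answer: 140*√3 ≈ 242.49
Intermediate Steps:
a(N, L) = 2*N*(-6 + L² + N²) (a(N, L) = (2*N)*(-4 + ((N² + L²) - 2)) = (2*N)*(-4 + ((L² + N²) - 2)) = (2*N)*(-4 + (-2 + L² + N²)) = (2*N)*(-6 + L² + N²) = 2*N*(-6 + L² + N²))
(27 + 43)*a(√(-3 + (4 - 1*(-2))), 2) = (27 + 43)*(2*√(-3 + (4 - 1*(-2)))*(-6 + 2² + (√(-3 + (4 - 1*(-2))))²)) = 70*(2*√(-3 + (4 + 2))*(-6 + 4 + (√(-3 + (4 + 2)))²)) = 70*(2*√(-3 + 6)*(-6 + 4 + (√(-3 + 6))²)) = 70*(2*√3*(-6 + 4 + (√3)²)) = 70*(2*√3*(-6 + 4 + 3)) = 70*(2*√3*1) = 70*(2*√3) = 140*√3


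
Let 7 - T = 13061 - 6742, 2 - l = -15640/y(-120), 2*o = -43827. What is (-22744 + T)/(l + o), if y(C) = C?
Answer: 174336/132251 ≈ 1.3182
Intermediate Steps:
o = -43827/2 (o = (1/2)*(-43827) = -43827/2 ≈ -21914.)
l = -385/3 (l = 2 - (-15640)/(-120) = 2 - (-15640)*(-1)/120 = 2 - 1*391/3 = 2 - 391/3 = -385/3 ≈ -128.33)
T = -6312 (T = 7 - (13061 - 6742) = 7 - 1*6319 = 7 - 6319 = -6312)
(-22744 + T)/(l + o) = (-22744 - 6312)/(-385/3 - 43827/2) = -29056/(-132251/6) = -29056*(-6/132251) = 174336/132251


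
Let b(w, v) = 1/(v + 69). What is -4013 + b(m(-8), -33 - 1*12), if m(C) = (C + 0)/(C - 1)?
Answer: -96311/24 ≈ -4013.0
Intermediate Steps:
m(C) = C/(-1 + C)
b(w, v) = 1/(69 + v)
-4013 + b(m(-8), -33 - 1*12) = -4013 + 1/(69 + (-33 - 1*12)) = -4013 + 1/(69 + (-33 - 12)) = -4013 + 1/(69 - 45) = -4013 + 1/24 = -96311/24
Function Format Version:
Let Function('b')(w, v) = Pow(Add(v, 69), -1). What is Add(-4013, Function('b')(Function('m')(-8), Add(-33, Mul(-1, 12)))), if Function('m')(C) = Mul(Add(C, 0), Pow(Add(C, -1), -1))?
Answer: Rational(-96311, 24) ≈ -4013.0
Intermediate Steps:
Function('m')(C) = Mul(C, Pow(Add(-1, C), -1))
Function('b')(w, v) = Pow(Add(69, v), -1)
Add(-4013, Function('b')(Function('m')(-8), Add(-33, Mul(-1, 12)))) = Add(-4013, Pow(Add(69, Add(-33, Mul(-1, 12))), -1)) = Add(-4013, Pow(Add(69, Add(-33, -12)), -1)) = Add(-4013, Pow(Add(69, -45), -1)) = Add(-4013, Pow(24, -1)) = Add(-4013, Rational(1, 24)) = Rational(-96311, 24)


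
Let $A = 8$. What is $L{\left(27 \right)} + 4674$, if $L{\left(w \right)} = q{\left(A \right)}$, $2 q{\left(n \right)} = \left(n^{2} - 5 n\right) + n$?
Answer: $4690$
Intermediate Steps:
$q{\left(n \right)} = \frac{n^{2}}{2} - 2 n$ ($q{\left(n \right)} = \frac{\left(n^{2} - 5 n\right) + n}{2} = \frac{n^{2} - 4 n}{2} = \frac{n^{2}}{2} - 2 n$)
$L{\left(w \right)} = 16$ ($L{\left(w \right)} = \frac{1}{2} \cdot 8 \left(-4 + 8\right) = \frac{1}{2} \cdot 8 \cdot 4 = 16$)
$L{\left(27 \right)} + 4674 = 16 + 4674 = 4690$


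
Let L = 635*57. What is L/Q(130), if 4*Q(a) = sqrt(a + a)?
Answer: 14478*sqrt(65)/13 ≈ 8978.9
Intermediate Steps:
Q(a) = sqrt(2)*sqrt(a)/4 (Q(a) = sqrt(a + a)/4 = sqrt(2*a)/4 = (sqrt(2)*sqrt(a))/4 = sqrt(2)*sqrt(a)/4)
L = 36195
L/Q(130) = 36195/((sqrt(2)*sqrt(130)/4)) = 36195/((sqrt(65)/2)) = 36195*(2*sqrt(65)/65) = 14478*sqrt(65)/13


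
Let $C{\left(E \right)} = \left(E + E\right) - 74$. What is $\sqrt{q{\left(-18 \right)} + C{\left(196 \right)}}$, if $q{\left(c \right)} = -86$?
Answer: $2 \sqrt{58} \approx 15.232$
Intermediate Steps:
$C{\left(E \right)} = -74 + 2 E$ ($C{\left(E \right)} = 2 E - 74 = -74 + 2 E$)
$\sqrt{q{\left(-18 \right)} + C{\left(196 \right)}} = \sqrt{-86 + \left(-74 + 2 \cdot 196\right)} = \sqrt{-86 + \left(-74 + 392\right)} = \sqrt{-86 + 318} = \sqrt{232} = 2 \sqrt{58}$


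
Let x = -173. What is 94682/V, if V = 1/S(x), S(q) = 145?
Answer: 13728890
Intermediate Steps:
V = 1/145 ≈ 0.0068966
94682/V = 94682/(1/145) = 94682*145 = 13728890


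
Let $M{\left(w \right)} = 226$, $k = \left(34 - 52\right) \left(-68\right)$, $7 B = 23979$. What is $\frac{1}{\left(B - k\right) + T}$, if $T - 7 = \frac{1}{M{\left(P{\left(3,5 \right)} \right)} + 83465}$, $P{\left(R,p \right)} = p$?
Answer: $\frac{585837}{1293862867} \approx 0.00045278$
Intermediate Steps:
$B = \frac{23979}{7}$ ($B = \frac{1}{7} \cdot 23979 = \frac{23979}{7} \approx 3425.6$)
$k = 1224$ ($k = \left(-18\right) \left(-68\right) = 1224$)
$T = \frac{585838}{83691}$ ($T = 7 + \frac{1}{226 + 83465} = 7 + \frac{1}{83691} = \frac{585838}{83691} \approx 7.0$)
$\frac{1}{\left(B - k\right) + T} = \frac{1}{\left(\frac{23979}{7} - 1224\right) + \frac{585838}{83691}} = \frac{1}{\frac{15411}{7} + \frac{585838}{83691}} = \frac{1}{\frac{1293862867}{585837}} = \frac{585837}{1293862867}$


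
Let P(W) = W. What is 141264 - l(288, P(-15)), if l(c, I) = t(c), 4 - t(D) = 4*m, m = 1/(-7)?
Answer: 988816/7 ≈ 1.4126e+5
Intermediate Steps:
m = -⅐ (m = 1*(-⅐) = -⅐ ≈ -0.14286)
t(D) = 32/7 (t(D) = 4 - 4*(-1)/7 = 4 - 1*(-4/7) = 4 + 4/7 = 32/7)
l(c, I) = 32/7
141264 - l(288, P(-15)) = 141264 - 1*32/7 = 141264 - 32/7 = 988816/7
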